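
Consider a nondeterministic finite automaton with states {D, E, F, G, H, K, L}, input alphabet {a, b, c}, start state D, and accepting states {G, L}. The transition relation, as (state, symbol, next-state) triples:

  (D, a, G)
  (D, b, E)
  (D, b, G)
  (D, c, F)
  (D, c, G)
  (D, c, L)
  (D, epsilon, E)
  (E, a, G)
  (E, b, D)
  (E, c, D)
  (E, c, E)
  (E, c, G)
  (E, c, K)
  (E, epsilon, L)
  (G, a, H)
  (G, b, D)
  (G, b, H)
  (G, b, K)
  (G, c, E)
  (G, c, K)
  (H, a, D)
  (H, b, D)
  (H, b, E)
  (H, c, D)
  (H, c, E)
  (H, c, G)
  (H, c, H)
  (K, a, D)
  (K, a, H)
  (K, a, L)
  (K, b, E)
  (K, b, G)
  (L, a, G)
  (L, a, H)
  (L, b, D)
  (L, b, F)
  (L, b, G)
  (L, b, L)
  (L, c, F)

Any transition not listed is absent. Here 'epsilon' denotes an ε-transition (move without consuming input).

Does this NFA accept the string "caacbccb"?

Yes

Start: ε-closure({D}) = {D, E, L}.
Read 'c': {D, E, L} → {D, E, F, G, K, L}.
Read 'a': {D, E, F, G, K, L} → {D, E, G, H, L}.
Read 'a': {D, E, G, H, L} → {D, E, G, H, L}.
Read 'c': {D, E, G, H, L} → {D, E, F, G, H, K, L}.
Read 'b': {D, E, F, G, H, K, L} → {D, E, F, G, H, K, L}.
Read 'c': {D, E, F, G, H, K, L} → {D, E, F, G, H, K, L}.
Read 'c': {D, E, F, G, H, K, L} → {D, E, F, G, H, K, L}.
Read 'b': {D, E, F, G, H, K, L} → {D, E, F, G, H, K, L}.
The final set {D, E, F, G, H, K, L} contains the accepting states G, L.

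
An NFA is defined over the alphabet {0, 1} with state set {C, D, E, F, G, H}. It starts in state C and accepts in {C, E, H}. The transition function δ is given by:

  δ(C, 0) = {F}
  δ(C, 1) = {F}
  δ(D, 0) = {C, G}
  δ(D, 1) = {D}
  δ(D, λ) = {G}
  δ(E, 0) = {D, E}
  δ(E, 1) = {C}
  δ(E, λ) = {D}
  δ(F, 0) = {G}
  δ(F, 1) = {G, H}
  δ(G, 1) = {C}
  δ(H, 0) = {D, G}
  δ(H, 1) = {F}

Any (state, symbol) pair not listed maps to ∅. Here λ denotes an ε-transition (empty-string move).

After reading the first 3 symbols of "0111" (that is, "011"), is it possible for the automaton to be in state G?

Start in {C}.
Read '0': C→{F}; now {F}.
Read '1': F→{G, H}; now {G, H}.
Read '1': G→{C}, H→{F}; now {C, F}.
State G is not in {C, F}.

No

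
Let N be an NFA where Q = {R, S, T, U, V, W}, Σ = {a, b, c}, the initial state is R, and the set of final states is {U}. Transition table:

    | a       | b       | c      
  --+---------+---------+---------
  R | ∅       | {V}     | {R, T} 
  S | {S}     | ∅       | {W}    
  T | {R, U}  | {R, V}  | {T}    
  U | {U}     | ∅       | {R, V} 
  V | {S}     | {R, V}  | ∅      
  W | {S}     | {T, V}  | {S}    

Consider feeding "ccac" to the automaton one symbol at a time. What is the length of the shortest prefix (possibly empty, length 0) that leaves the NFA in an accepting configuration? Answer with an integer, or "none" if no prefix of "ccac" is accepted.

3

Start in {R}.
Read 'c': R→{R, T}; now {R, T}.
Read 'c': R→{R, T}, T→{T}; now {R, T}.
Read 'a': R→∅, T→{R, U}; now {R, U}.
None of the earlier sets intersect F, but {R, U} does.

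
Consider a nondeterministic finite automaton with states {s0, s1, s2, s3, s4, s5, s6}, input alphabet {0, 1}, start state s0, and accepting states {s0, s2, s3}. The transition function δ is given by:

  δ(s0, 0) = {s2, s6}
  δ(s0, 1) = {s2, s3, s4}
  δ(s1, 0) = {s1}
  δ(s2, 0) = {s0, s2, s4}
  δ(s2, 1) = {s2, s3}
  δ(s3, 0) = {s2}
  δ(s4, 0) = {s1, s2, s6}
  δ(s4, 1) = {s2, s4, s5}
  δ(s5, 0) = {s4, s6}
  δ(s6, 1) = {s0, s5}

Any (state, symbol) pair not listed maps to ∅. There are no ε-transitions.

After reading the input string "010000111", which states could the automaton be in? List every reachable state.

{s2, s3, s4, s5}

Start in {s0}.
Read '0': {s0} → {s2, s6}.
Read '1': {s2, s6} → {s0, s2, s3, s5}.
Read '0': {s0, s2, s3, s5} → {s0, s2, s4, s6}.
Read '0': {s0, s2, s4, s6} → {s0, s1, s2, s4, s6}.
Read '0': {s0, s1, s2, s4, s6} → {s0, s1, s2, s4, s6}.
Read '0': {s0, s1, s2, s4, s6} → {s0, s1, s2, s4, s6}.
Read '1': {s0, s1, s2, s4, s6} → {s0, s2, s3, s4, s5}.
Read '1': {s0, s2, s3, s4, s5} → {s2, s3, s4, s5}.
Read '1': {s2, s3, s4, s5} → {s2, s3, s4, s5}.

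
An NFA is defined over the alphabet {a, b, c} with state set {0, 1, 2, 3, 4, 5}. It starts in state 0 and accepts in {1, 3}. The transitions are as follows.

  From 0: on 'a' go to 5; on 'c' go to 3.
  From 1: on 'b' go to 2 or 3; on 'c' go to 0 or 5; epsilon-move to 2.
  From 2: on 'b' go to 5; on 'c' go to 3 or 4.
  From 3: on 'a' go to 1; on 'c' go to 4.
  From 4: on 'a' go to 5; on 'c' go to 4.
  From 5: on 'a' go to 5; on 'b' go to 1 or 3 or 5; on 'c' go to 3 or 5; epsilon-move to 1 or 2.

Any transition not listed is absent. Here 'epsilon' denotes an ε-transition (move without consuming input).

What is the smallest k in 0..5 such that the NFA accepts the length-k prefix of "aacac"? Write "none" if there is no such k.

1

Start in {0}.
Read 'a': 0→{5}; union {5}; ε-closure = {1, 2, 5}.
None of the earlier sets intersect F, but {1, 2, 5} does.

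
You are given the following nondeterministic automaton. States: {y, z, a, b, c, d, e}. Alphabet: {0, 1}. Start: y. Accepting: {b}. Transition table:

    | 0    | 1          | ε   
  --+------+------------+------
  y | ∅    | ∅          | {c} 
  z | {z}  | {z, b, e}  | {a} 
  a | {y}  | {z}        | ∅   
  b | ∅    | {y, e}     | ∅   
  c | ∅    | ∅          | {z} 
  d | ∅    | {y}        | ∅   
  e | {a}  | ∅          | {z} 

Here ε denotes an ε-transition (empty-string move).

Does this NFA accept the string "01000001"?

Yes

Start: ε-closure({y}) = {y, z, a, c}.
Read '0': {y, z, a, c} → {y, z, a, c}.
Read '1': {y, z, a, c} → {z, a, b, e}.
Read '0': {z, a, b, e} → {y, z, a, c}.
Read '0': {y, z, a, c} → {y, z, a, c}.
Read '0': {y, z, a, c} → {y, z, a, c}.
Read '0': {y, z, a, c} → {y, z, a, c}.
Read '0': {y, z, a, c} → {y, z, a, c}.
Read '1': {y, z, a, c} → {z, a, b, e}.
The final set {z, a, b, e} contains the accepting state b.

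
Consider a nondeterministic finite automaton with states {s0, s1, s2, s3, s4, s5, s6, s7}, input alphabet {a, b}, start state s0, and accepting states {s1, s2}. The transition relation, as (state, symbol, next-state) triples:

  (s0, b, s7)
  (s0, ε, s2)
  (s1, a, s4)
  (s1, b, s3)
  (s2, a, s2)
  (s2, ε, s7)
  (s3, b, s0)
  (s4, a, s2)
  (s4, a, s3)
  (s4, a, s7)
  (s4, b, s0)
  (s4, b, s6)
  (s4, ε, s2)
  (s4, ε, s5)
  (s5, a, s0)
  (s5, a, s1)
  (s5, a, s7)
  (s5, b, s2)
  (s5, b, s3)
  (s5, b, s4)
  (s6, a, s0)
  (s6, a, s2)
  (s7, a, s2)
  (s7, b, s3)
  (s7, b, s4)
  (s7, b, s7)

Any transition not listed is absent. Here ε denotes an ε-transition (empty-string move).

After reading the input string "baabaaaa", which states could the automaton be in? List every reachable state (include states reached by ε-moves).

Start: ε-closure({s0}) = {s0, s2, s7}.
Read 'b': s0→{s7}, s2→∅, s7→{s3, s4, s7}; union {s3, s4, s7}; ε-closure = {s2, s3, s4, s5, s7}.
Read 'a': s2→{s2}, s3→∅, s4→{s2, s3, s7}, s5→{s0, s1, s7}, s7→{s2}; now {s0, s1, s2, s3, s7}.
Read 'a': s0→∅, s1→{s4}, s2→{s2}, s3→∅, s7→{s2}; union {s2, s4}; ε-closure = {s2, s4, s5, s7}.
Read 'b': s2→∅, s4→{s0, s6}, s5→{s2, s3, s4}, s7→{s3, s4, s7}; union {s0, s2, s3, s4, s6, s7}; ε-closure = {s0, s2, s3, s4, s5, s6, s7}.
Read 'a': s0→∅, s2→{s2}, s3→∅, s4→{s2, s3, s7}, s5→{s0, s1, s7}, s6→{s0, s2}, s7→{s2}; now {s0, s1, s2, s3, s7}.
Read 'a': s0→∅, s1→{s4}, s2→{s2}, s3→∅, s7→{s2}; union {s2, s4}; ε-closure = {s2, s4, s5, s7}.
Read 'a': s2→{s2}, s4→{s2, s3, s7}, s5→{s0, s1, s7}, s7→{s2}; now {s0, s1, s2, s3, s7}.
Read 'a': s0→∅, s1→{s4}, s2→{s2}, s3→∅, s7→{s2}; union {s2, s4}; ε-closure = {s2, s4, s5, s7}.

{s2, s4, s5, s7}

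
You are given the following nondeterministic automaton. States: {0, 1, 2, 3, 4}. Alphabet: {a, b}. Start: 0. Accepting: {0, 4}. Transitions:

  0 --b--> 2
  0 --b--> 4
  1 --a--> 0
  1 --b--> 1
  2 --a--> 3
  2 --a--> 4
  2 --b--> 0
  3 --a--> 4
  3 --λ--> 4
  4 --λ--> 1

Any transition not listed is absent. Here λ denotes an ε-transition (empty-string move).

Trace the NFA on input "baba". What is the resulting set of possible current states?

Start in {0}.
Read 'b': {0} → {1, 2, 4}.
Read 'a': {1, 2, 4} → {0, 1, 3, 4}.
Read 'b': {0, 1, 3, 4} → {1, 2, 4}.
Read 'a': {1, 2, 4} → {0, 1, 3, 4}.

{0, 1, 3, 4}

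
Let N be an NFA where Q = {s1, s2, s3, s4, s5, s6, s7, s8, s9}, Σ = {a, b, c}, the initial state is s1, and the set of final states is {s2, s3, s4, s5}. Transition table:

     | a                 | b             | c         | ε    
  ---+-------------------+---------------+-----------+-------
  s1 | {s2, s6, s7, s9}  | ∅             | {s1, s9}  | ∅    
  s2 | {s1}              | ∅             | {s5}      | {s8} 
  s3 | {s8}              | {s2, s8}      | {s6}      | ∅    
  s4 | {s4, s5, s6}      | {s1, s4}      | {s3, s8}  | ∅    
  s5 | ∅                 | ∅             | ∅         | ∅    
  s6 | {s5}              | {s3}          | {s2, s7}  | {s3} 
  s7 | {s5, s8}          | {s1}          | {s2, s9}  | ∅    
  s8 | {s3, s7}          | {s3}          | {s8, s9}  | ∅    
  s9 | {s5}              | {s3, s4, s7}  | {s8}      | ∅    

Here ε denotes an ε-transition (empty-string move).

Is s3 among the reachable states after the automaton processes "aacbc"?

Yes

Start in {s1}.
Read 'a': s1→{s2, s6, s7, s9}; union {s2, s6, s7, s9}; ε-closure = {s2, s3, s6, s7, s8, s9}.
Read 'a': s2→{s1}, s3→{s8}, s6→{s5}, s7→{s5, s8}, s8→{s3, s7}, s9→{s5}; now {s1, s3, s5, s7, s8}.
Read 'c': s1→{s1, s9}, s3→{s6}, s5→∅, s7→{s2, s9}, s8→{s8, s9}; union {s1, s2, s6, s8, s9}; ε-closure = {s1, s2, s3, s6, s8, s9}.
Read 'b': s1→∅, s2→∅, s3→{s2, s8}, s6→{s3}, s8→{s3}, s9→{s3, s4, s7}; now {s2, s3, s4, s7, s8}.
Read 'c': s2→{s5}, s3→{s6}, s4→{s3, s8}, s7→{s2, s9}, s8→{s8, s9}; now {s2, s3, s5, s6, s8, s9}.
State s3 is in {s2, s3, s5, s6, s8, s9}.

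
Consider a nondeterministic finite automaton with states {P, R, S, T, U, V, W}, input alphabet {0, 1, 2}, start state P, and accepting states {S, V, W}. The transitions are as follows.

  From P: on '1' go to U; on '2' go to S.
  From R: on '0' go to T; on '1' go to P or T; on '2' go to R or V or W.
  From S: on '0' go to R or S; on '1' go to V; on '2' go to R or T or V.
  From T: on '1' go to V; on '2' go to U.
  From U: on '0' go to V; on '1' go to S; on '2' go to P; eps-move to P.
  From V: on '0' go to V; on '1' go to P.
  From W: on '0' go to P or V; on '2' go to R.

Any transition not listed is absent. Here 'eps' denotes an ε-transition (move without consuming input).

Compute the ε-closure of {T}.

Begin with {T}.
No ε-moves leave this set, so the closure equals the set itself.

{T}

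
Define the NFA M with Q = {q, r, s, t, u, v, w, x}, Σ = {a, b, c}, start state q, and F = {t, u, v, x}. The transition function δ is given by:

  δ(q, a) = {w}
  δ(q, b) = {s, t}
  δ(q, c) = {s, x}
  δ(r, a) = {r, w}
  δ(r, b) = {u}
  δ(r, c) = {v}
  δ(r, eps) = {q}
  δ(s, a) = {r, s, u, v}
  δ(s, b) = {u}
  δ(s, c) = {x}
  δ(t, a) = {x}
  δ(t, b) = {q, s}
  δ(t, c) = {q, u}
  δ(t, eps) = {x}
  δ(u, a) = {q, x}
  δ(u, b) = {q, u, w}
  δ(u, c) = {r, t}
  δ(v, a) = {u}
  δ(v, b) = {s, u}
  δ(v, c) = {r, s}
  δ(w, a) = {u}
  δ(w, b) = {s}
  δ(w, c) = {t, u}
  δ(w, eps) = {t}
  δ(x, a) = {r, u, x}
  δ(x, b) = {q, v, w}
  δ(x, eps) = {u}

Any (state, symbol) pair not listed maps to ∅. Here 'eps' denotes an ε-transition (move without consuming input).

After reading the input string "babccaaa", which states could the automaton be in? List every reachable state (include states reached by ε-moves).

{q, r, s, t, u, v, w, x}

Start in {q}.
Read 'b': q→{s, t}; union {s, t}; ε-closure = {s, t, u, x}.
Read 'a': s→{r, s, u, v}, t→{x}, u→{q, x}, x→{r, u, x}; now {q, r, s, u, v, x}.
Read 'b': q→{s, t}, r→{u}, s→{u}, u→{q, u, w}, v→{s, u}, x→{q, v, w}; union {q, s, t, u, v, w}; ε-closure = {q, s, t, u, v, w, x}.
Read 'c': q→{s, x}, s→{x}, t→{q, u}, u→{r, t}, v→{r, s}, w→{t, u}, x→∅; now {q, r, s, t, u, x}.
Read 'c': q→{s, x}, r→{v}, s→{x}, t→{q, u}, u→{r, t}, x→∅; now {q, r, s, t, u, v, x}.
Read 'a': q→{w}, r→{r, w}, s→{r, s, u, v}, t→{x}, u→{q, x}, v→{u}, x→{r, u, x}; union {q, r, s, u, v, w, x}; ε-closure = {q, r, s, t, u, v, w, x}.
Read 'a': q→{w}, r→{r, w}, s→{r, s, u, v}, t→{x}, u→{q, x}, v→{u}, w→{u}, x→{r, u, x}; union {q, r, s, u, v, w, x}; ε-closure = {q, r, s, t, u, v, w, x}.
Read 'a': q→{w}, r→{r, w}, s→{r, s, u, v}, t→{x}, u→{q, x}, v→{u}, w→{u}, x→{r, u, x}; union {q, r, s, u, v, w, x}; ε-closure = {q, r, s, t, u, v, w, x}.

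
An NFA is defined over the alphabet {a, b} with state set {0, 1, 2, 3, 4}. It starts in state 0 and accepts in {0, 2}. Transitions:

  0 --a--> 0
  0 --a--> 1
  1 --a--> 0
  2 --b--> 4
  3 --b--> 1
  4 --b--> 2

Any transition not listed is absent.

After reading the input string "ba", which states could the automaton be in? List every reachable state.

Start in {0}.
Read 'b': 0→∅; now ∅.
The set is empty and remains empty for the remaining 1 symbol.

∅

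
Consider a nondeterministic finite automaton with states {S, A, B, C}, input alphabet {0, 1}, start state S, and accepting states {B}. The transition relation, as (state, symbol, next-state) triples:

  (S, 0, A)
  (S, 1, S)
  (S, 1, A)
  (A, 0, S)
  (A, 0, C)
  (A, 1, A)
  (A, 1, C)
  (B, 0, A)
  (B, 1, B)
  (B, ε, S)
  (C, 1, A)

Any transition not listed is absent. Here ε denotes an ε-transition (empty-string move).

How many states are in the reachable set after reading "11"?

3

Start in {S}.
Read '1': {S} → {S, A}.
Read '1': {S, A} → {S, A, C}.
That set has 3 states.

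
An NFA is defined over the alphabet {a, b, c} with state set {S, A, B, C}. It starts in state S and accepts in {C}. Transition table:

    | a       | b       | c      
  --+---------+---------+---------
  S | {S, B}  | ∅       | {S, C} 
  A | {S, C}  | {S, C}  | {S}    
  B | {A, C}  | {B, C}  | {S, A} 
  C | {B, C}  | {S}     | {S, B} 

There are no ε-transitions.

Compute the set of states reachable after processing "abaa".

{S, A, B, C}

Start in {S}.
Read 'a': S→{S, B}; now {S, B}.
Read 'b': S→∅, B→{B, C}; now {B, C}.
Read 'a': B→{A, C}, C→{B, C}; now {A, B, C}.
Read 'a': A→{S, C}, B→{A, C}, C→{B, C}; now {S, A, B, C}.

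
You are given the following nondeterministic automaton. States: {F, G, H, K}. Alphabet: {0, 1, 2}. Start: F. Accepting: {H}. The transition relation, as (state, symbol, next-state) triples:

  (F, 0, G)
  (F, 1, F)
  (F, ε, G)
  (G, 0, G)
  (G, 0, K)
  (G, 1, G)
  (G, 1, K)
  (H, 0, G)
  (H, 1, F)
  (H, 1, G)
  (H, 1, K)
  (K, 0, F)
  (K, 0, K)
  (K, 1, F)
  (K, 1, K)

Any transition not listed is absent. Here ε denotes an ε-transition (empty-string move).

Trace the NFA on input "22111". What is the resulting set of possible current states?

∅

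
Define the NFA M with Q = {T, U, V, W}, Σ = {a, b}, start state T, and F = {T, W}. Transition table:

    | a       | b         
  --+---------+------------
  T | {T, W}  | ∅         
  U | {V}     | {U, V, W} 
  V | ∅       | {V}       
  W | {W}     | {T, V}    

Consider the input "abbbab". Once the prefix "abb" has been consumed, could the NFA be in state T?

Start in {T}.
Read 'a': T→{T, W}; now {T, W}.
Read 'b': T→∅, W→{T, V}; now {T, V}.
Read 'b': T→∅, V→{V}; now {V}.
State T is not in {V}.

No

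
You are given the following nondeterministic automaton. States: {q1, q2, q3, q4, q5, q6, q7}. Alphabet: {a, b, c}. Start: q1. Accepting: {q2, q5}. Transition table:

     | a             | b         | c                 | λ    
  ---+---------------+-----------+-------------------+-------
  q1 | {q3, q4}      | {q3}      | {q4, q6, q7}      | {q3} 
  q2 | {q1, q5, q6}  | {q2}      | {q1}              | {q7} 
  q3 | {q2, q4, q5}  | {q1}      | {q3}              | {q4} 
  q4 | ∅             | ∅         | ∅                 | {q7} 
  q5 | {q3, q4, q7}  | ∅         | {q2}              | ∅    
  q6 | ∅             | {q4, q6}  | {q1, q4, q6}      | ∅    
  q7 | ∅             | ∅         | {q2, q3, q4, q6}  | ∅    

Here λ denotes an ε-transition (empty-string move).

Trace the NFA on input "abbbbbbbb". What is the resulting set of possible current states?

{q1, q2, q3, q4, q7}

Start: ε-closure({q1}) = {q1, q3, q4, q7}.
Read 'a': {q1, q3, q4, q7} → {q2, q3, q4, q5, q7}.
Read 'b': {q2, q3, q4, q5, q7} → {q1, q2, q3, q4, q7}.
Read 'b': {q1, q2, q3, q4, q7} → {q1, q2, q3, q4, q7}.
Read 'b': {q1, q2, q3, q4, q7} → {q1, q2, q3, q4, q7}.
Read 'b': {q1, q2, q3, q4, q7} → {q1, q2, q3, q4, q7}.
Read 'b': {q1, q2, q3, q4, q7} → {q1, q2, q3, q4, q7}.
Read 'b': {q1, q2, q3, q4, q7} → {q1, q2, q3, q4, q7}.
Read 'b': {q1, q2, q3, q4, q7} → {q1, q2, q3, q4, q7}.
Read 'b': {q1, q2, q3, q4, q7} → {q1, q2, q3, q4, q7}.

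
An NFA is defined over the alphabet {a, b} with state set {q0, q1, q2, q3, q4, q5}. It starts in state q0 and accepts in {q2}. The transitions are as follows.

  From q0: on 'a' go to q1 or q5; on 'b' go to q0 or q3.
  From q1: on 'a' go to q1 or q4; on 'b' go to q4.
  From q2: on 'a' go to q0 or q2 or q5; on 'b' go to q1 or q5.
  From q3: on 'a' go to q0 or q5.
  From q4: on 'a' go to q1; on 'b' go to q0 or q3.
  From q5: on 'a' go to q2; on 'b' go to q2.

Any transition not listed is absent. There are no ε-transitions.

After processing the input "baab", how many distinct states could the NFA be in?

6

Start in {q0}.
Read 'b': q0→{q0, q3}; now {q0, q3}.
Read 'a': q0→{q1, q5}, q3→{q0, q5}; now {q0, q1, q5}.
Read 'a': q0→{q1, q5}, q1→{q1, q4}, q5→{q2}; now {q1, q2, q4, q5}.
Read 'b': q1→{q4}, q2→{q1, q5}, q4→{q0, q3}, q5→{q2}; now {q0, q1, q2, q3, q4, q5}.
That set has 6 states.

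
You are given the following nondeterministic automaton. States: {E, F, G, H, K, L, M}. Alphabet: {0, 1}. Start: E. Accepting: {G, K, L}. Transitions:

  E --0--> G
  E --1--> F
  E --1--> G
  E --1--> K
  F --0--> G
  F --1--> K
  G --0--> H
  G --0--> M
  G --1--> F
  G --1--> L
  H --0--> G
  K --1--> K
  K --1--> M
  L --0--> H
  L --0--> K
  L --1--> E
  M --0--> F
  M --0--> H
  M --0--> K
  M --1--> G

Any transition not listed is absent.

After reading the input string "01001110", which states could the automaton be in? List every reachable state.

{F, G, H, K, M}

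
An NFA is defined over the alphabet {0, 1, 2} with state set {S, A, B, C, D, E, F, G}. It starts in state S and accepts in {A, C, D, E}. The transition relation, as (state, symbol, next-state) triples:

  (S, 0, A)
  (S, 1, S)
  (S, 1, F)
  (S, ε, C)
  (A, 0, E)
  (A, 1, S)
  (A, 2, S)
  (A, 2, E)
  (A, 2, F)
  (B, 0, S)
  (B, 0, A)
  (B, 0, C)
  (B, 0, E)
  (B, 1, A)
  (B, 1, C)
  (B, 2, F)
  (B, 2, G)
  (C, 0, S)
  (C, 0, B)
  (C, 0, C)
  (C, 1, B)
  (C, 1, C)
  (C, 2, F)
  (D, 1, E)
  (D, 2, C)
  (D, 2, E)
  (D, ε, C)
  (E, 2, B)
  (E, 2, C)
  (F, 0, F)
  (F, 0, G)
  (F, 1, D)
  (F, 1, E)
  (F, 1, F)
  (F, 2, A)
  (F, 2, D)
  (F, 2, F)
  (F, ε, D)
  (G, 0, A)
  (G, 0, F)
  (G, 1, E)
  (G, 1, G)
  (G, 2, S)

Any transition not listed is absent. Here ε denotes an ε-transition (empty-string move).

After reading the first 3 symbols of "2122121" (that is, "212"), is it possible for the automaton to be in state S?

Start: ε-closure({S}) = {S, C}.
Read '2': S→∅, C→{F}; union {F}; ε-closure = {C, D, F}.
Read '1': C→{B, C}, D→{E}, F→{D, E, F}; now {B, C, D, E, F}.
Read '2': B→{F, G}, C→{F}, D→{C, E}, E→{B, C}, F→{A, D, F}; now {A, B, C, D, E, F, G}.
State S is not in {A, B, C, D, E, F, G}.

No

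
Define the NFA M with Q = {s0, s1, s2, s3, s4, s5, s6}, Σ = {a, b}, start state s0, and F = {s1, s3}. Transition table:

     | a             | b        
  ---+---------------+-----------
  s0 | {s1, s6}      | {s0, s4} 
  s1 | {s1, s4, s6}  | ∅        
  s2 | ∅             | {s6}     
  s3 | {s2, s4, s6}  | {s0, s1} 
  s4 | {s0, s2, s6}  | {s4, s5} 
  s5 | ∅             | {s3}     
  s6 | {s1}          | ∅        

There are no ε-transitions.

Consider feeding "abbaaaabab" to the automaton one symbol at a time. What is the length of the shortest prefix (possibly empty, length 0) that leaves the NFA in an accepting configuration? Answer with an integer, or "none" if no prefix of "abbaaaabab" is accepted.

1

Start in {s0}.
Read 'a': {s0} → {s1, s6}.
None of the earlier sets intersect F, but {s1, s6} does.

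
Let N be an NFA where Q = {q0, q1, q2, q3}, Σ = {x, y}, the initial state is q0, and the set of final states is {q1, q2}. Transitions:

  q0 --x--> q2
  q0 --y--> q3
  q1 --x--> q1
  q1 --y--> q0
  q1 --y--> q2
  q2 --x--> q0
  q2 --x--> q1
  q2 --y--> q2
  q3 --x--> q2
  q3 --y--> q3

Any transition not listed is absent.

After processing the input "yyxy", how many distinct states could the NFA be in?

1

Start in {q0}.
Read 'y': q0→{q3}; now {q3}.
Read 'y': q3→{q3}; now {q3}.
Read 'x': q3→{q2}; now {q2}.
Read 'y': q2→{q2}; now {q2}.
That set has 1 state.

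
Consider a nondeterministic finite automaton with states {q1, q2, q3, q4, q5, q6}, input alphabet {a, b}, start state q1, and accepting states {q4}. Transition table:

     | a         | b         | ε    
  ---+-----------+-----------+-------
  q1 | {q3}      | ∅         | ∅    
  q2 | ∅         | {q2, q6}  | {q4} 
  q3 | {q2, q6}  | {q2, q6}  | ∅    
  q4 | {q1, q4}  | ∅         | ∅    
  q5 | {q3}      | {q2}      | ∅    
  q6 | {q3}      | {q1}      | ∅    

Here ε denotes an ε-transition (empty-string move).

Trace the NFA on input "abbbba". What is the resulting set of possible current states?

Start in {q1}.
Read 'a': q1→{q3}; now {q3}.
Read 'b': q3→{q2, q6}; union {q2, q6}; ε-closure = {q2, q4, q6}.
Read 'b': q2→{q2, q6}, q4→∅, q6→{q1}; union {q1, q2, q6}; ε-closure = {q1, q2, q4, q6}.
Read 'b': q1→∅, q2→{q2, q6}, q4→∅, q6→{q1}; union {q1, q2, q6}; ε-closure = {q1, q2, q4, q6}.
Read 'b': q1→∅, q2→{q2, q6}, q4→∅, q6→{q1}; union {q1, q2, q6}; ε-closure = {q1, q2, q4, q6}.
Read 'a': q1→{q3}, q2→∅, q4→{q1, q4}, q6→{q3}; now {q1, q3, q4}.

{q1, q3, q4}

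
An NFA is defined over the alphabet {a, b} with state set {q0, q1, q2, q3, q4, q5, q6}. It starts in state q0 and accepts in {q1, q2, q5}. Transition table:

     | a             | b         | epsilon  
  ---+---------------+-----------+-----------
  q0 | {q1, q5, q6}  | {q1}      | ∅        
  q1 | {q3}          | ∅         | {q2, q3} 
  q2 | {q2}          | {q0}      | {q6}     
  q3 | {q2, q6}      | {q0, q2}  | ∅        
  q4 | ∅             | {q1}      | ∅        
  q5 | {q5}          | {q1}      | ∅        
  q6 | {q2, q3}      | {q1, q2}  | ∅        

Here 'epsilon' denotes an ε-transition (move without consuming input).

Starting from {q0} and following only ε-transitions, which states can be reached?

{q0}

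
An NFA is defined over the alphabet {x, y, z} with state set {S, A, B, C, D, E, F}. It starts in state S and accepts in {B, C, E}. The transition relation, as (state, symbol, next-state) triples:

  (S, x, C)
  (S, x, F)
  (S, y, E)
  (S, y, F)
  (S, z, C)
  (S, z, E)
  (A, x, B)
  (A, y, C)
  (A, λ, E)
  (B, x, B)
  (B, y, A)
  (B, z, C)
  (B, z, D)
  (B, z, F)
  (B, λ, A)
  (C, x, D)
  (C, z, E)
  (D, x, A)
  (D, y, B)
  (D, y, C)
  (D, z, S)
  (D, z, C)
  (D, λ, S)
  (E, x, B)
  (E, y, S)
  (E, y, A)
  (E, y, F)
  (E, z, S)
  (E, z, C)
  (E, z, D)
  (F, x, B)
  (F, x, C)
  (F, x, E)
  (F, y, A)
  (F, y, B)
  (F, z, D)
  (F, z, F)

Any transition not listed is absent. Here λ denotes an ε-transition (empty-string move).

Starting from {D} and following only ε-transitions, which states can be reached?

{S, D}

Begin with {D}.
ε-move D → S; add S.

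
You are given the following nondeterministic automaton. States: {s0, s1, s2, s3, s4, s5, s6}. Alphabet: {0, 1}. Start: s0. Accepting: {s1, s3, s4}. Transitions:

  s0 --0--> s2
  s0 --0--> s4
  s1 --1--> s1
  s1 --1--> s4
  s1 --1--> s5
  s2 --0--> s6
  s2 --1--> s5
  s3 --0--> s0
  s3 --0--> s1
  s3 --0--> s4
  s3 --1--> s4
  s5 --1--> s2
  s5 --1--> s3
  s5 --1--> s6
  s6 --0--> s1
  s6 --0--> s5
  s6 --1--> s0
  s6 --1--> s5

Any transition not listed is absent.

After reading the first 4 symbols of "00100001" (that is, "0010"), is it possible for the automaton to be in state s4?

Yes

Start in {s0}.
Read '0': s0→{s2, s4}; now {s2, s4}.
Read '0': s2→{s6}, s4→∅; now {s6}.
Read '1': s6→{s0, s5}; now {s0, s5}.
Read '0': s0→{s2, s4}, s5→∅; now {s2, s4}.
State s4 is in {s2, s4}.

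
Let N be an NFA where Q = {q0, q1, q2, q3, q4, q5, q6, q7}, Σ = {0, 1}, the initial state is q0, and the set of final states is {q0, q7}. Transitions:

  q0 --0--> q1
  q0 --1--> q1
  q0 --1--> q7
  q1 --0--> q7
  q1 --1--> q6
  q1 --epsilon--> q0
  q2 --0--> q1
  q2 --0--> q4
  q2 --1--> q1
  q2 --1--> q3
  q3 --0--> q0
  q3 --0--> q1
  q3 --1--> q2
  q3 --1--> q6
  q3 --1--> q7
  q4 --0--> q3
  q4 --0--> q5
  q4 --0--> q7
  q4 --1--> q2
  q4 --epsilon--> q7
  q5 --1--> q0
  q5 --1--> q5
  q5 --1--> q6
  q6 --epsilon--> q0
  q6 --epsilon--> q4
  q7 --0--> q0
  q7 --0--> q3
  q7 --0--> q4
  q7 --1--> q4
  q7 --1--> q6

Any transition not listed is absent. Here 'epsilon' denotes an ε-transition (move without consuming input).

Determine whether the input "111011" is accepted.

Yes

Start in {q0}.
Read '1': {q0} → {q0, q1, q7}.
Read '1': {q0, q1, q7} → {q0, q1, q4, q6, q7}.
Read '1': {q0, q1, q4, q6, q7} → {q0, q1, q2, q4, q6, q7}.
Read '0': {q0, q1, q2, q4, q6, q7} → {q0, q1, q3, q4, q5, q7}.
Read '1': {q0, q1, q3, q4, q5, q7} → {q0, q1, q2, q4, q5, q6, q7}.
Read '1': {q0, q1, q2, q4, q5, q6, q7} → {q0, q1, q2, q3, q4, q5, q6, q7}.
The final set {q0, q1, q2, q3, q4, q5, q6, q7} contains the accepting states q0, q7.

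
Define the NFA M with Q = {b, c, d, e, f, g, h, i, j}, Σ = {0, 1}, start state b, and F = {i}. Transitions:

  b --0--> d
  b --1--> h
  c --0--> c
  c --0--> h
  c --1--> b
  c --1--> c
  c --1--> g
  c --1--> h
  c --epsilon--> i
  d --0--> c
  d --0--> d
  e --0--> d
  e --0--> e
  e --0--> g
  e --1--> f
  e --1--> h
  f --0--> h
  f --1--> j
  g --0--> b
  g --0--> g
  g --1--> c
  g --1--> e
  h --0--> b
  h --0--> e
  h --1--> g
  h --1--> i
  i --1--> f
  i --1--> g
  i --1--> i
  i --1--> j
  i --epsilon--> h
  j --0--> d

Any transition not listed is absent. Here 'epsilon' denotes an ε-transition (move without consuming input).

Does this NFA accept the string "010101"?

Start in {b}.
Read '0': {b} → {d}.
Read '1': {d} → ∅.
The set is empty and remains empty for the remaining 4 symbols.
The final set ∅ contains no accepting state.

No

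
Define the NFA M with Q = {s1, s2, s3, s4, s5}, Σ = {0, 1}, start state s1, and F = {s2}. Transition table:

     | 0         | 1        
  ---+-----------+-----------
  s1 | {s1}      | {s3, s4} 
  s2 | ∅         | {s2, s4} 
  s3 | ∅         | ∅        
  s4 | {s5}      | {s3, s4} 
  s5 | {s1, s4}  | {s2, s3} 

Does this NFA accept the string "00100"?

No

Start in {s1}.
Read '0': s1→{s1}; now {s1}.
Read '0': s1→{s1}; now {s1}.
Read '1': s1→{s3, s4}; now {s3, s4}.
Read '0': s3→∅, s4→{s5}; now {s5}.
Read '0': s5→{s1, s4}; now {s1, s4}.
The final set {s1, s4} contains no accepting state.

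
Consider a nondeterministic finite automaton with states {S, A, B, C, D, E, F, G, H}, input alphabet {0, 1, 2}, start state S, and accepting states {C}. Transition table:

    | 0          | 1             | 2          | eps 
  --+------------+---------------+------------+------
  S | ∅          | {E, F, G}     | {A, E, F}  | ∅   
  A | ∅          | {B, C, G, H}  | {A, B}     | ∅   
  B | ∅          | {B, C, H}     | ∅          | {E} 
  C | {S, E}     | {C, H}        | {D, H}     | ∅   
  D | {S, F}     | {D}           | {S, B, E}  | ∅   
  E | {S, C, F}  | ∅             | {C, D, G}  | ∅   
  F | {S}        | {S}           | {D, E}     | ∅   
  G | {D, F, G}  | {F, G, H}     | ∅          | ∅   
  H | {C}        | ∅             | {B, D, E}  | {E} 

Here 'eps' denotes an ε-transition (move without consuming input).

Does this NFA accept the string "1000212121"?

Yes

Start in {S}.
Read '1': {S} → {E, F, G}.
Read '0': {E, F, G} → {S, C, D, F, G}.
Read '0': {S, C, D, F, G} → {S, D, E, F, G}.
Read '0': {S, D, E, F, G} → {S, C, D, F, G}.
Read '2': {S, C, D, F, G} → {S, A, B, D, E, F, H}.
Read '1': {S, A, B, D, E, F, H} → {S, B, C, D, E, F, G, H}.
Read '2': {S, B, C, D, E, F, G, H} → {S, A, B, C, D, E, F, G, H}.
Read '1': {S, A, B, C, D, E, F, G, H} → {S, B, C, D, E, F, G, H}.
Read '2': {S, B, C, D, E, F, G, H} → {S, A, B, C, D, E, F, G, H}.
Read '1': {S, A, B, C, D, E, F, G, H} → {S, B, C, D, E, F, G, H}.
The final set {S, B, C, D, E, F, G, H} contains the accepting state C.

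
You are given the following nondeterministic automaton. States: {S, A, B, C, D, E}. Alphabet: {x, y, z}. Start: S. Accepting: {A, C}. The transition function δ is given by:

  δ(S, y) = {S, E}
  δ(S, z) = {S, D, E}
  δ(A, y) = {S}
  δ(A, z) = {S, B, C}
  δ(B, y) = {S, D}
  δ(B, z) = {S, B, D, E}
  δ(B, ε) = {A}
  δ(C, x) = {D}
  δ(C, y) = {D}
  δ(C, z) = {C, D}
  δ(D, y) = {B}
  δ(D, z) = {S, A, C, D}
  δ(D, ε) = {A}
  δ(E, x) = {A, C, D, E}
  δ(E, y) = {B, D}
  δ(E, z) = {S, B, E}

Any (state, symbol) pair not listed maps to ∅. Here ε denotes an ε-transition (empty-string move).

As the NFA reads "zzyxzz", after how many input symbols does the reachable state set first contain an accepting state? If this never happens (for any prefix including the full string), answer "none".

Start in {S}.
Read 'z': S→{S, D, E}; union {S, D, E}; ε-closure = {S, A, D, E}.
None of the earlier sets intersect F, but {S, A, D, E} does.

1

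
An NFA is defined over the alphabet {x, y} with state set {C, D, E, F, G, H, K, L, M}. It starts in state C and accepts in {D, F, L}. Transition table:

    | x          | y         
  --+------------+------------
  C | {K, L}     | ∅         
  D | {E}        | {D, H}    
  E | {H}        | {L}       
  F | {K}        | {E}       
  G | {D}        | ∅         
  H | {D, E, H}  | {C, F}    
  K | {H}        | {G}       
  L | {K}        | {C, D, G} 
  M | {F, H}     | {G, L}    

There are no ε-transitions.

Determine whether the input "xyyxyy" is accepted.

Yes

Start in {C}.
Read 'x': {C} → {K, L}.
Read 'y': {K, L} → {C, D, G}.
Read 'y': {C, D, G} → {D, H}.
Read 'x': {D, H} → {D, E, H}.
Read 'y': {D, E, H} → {C, D, F, H, L}.
Read 'y': {C, D, F, H, L} → {C, D, E, F, G, H}.
The final set {C, D, E, F, G, H} contains the accepting states D, F.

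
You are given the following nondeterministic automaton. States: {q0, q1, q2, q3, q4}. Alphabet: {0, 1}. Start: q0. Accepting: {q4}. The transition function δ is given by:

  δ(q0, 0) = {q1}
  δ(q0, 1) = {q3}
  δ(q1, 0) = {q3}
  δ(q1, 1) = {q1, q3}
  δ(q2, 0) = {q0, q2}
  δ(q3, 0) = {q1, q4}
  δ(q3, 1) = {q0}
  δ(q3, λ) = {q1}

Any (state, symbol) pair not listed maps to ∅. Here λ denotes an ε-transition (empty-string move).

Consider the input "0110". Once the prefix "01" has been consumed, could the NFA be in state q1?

Start in {q0}.
Read '0': q0→{q1}; now {q1}.
Read '1': q1→{q1, q3}; now {q1, q3}.
State q1 is in {q1, q3}.

Yes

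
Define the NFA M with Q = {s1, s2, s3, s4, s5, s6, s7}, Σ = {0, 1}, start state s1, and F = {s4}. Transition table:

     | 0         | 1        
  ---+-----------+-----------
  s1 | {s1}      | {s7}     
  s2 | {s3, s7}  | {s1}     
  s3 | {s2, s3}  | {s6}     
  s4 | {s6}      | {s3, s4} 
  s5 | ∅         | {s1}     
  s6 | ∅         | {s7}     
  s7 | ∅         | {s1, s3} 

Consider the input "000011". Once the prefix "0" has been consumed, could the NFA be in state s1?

Yes

Start in {s1}.
Read '0': s1→{s1}; now {s1}.
State s1 is in {s1}.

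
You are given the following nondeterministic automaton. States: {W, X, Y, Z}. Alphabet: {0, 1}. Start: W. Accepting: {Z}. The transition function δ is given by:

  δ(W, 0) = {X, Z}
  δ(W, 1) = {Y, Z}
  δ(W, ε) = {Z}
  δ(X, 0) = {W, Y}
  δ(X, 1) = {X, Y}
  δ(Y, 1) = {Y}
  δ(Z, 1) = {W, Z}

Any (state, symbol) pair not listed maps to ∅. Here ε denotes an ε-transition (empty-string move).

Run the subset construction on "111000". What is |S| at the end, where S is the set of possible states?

Start: ε-closure({W}) = {W, Z}.
Read '1': W→{Y, Z}, Z→{W, Z}; now {W, Y, Z}.
Read '1': W→{Y, Z}, Y→{Y}, Z→{W, Z}; now {W, Y, Z}.
Read '1': W→{Y, Z}, Y→{Y}, Z→{W, Z}; now {W, Y, Z}.
Read '0': W→{X, Z}, Y→∅, Z→∅; now {X, Z}.
Read '0': X→{W, Y}, Z→∅; union {W, Y}; ε-closure = {W, Y, Z}.
Read '0': W→{X, Z}, Y→∅, Z→∅; now {X, Z}.
That set has 2 states.

2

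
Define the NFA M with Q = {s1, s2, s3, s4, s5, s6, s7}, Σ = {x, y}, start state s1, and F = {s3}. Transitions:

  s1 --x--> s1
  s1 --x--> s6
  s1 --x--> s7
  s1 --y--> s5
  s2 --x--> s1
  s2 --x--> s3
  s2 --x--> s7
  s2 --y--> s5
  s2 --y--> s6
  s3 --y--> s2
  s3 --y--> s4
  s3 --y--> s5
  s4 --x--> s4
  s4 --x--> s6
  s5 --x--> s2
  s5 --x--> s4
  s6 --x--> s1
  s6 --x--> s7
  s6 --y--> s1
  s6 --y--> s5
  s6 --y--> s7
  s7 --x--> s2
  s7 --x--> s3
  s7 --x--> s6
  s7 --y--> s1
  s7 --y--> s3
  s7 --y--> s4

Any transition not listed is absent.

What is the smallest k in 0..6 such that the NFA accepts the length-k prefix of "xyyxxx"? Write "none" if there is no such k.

2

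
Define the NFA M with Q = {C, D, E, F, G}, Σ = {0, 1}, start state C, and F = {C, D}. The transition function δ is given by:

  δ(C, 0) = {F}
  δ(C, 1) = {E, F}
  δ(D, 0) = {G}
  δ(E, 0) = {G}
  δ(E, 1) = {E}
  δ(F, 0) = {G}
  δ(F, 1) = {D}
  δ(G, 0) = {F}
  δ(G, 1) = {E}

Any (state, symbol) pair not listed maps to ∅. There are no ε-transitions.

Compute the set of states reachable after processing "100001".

{D}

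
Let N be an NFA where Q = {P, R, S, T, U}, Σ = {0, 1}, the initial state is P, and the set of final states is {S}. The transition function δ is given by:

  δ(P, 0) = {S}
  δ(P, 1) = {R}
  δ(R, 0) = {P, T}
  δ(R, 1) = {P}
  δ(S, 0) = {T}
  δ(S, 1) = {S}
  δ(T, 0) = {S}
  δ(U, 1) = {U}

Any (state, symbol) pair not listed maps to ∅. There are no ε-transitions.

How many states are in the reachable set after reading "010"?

1

Start in {P}.
Read '0': {P} → {S}.
Read '1': {S} → {S}.
Read '0': {S} → {T}.
That set has 1 state.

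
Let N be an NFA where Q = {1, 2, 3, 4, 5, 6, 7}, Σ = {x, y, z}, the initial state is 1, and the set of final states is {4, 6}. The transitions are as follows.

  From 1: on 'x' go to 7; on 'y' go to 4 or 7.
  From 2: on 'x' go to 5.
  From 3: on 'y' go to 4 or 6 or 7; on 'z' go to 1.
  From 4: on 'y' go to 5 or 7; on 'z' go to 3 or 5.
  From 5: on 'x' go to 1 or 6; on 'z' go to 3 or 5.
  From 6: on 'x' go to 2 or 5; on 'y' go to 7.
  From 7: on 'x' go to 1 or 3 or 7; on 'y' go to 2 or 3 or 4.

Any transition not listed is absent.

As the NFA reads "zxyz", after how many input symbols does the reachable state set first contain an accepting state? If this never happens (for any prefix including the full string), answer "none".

Start in {1}.
Read 'z': {1} → ∅.
The set is empty and remains empty for the remaining 3 symbols.
No reachable set along the way intersects F.

none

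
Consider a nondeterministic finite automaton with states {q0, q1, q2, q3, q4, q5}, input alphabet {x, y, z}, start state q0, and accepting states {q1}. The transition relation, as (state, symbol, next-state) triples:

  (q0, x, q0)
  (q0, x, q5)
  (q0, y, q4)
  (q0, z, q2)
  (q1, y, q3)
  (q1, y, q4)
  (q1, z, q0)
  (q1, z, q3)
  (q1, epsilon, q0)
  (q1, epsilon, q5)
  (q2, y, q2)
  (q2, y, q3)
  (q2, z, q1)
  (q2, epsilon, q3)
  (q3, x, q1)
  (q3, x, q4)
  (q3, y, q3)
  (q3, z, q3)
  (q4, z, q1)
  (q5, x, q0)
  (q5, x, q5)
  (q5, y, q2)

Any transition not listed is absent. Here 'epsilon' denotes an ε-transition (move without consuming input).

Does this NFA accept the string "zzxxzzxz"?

Start in {q0}.
Read 'z': q0→{q2}; union {q2}; ε-closure = {q2, q3}.
Read 'z': q2→{q1}, q3→{q3}; union {q1, q3}; ε-closure = {q0, q1, q3, q5}.
Read 'x': q0→{q0, q5}, q1→∅, q3→{q1, q4}, q5→{q0, q5}; now {q0, q1, q4, q5}.
Read 'x': q0→{q0, q5}, q1→∅, q4→∅, q5→{q0, q5}; now {q0, q5}.
Read 'z': q0→{q2}, q5→∅; union {q2}; ε-closure = {q2, q3}.
Read 'z': q2→{q1}, q3→{q3}; union {q1, q3}; ε-closure = {q0, q1, q3, q5}.
Read 'x': q0→{q0, q5}, q1→∅, q3→{q1, q4}, q5→{q0, q5}; now {q0, q1, q4, q5}.
Read 'z': q0→{q2}, q1→{q0, q3}, q4→{q1}, q5→∅; union {q0, q1, q2, q3}; ε-closure = {q0, q1, q2, q3, q5}.
The final set {q0, q1, q2, q3, q5} contains the accepting state q1.

Yes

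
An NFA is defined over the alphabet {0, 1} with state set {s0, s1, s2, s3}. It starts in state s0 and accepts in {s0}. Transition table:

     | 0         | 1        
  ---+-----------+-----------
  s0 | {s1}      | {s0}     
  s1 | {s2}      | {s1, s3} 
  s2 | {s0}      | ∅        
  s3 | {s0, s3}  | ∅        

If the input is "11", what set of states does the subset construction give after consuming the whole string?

{s0}

Start in {s0}.
Read '1': {s0} → {s0}.
Read '1': {s0} → {s0}.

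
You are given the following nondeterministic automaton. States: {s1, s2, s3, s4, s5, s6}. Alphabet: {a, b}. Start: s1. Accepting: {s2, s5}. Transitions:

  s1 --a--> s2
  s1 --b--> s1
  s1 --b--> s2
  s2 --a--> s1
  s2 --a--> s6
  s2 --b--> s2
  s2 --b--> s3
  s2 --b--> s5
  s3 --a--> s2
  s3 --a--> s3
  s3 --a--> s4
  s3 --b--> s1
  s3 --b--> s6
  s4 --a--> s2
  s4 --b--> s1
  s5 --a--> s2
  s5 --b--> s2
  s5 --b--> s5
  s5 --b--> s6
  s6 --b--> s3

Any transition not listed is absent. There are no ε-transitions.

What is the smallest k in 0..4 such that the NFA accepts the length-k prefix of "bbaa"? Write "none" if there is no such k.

1

Start in {s1}.
Read 'b': {s1} → {s1, s2}.
None of the earlier sets intersect F, but {s1, s2} does.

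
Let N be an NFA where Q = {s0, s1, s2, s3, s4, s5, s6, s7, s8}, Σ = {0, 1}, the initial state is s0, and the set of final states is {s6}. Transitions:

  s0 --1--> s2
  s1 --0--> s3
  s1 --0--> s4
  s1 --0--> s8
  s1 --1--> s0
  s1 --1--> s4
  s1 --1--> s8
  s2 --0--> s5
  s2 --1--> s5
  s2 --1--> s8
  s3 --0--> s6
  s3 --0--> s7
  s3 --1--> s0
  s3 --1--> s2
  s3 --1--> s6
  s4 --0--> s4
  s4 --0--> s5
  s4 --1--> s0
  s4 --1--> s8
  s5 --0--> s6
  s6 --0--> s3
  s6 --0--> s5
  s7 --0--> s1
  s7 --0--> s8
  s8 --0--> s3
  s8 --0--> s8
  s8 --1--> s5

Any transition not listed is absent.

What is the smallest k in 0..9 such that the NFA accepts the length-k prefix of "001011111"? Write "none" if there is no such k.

none

Start in {s0}.
Read '0': s0→∅; now ∅.
The set is empty and remains empty for the remaining 8 symbols.
No reachable set along the way intersects F.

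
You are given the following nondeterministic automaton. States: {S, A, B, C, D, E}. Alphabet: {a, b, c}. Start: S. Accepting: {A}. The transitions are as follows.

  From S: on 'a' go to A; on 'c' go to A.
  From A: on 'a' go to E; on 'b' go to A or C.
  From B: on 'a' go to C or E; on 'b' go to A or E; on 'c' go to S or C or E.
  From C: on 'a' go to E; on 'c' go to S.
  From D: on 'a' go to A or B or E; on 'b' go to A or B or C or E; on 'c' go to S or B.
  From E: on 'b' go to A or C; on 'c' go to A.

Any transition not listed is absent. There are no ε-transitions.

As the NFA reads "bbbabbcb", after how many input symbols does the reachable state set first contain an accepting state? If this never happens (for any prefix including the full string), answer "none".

none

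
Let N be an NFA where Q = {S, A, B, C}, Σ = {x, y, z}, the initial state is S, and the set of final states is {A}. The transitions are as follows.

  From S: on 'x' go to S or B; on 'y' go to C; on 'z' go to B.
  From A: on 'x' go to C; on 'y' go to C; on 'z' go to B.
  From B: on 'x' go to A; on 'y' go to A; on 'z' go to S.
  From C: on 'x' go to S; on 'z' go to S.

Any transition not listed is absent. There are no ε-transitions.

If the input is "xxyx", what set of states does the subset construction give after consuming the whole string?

Start in {S}.
Read 'x': {S} → {S, B}.
Read 'x': {S, B} → {S, A, B}.
Read 'y': {S, A, B} → {A, C}.
Read 'x': {A, C} → {S, C}.

{S, C}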